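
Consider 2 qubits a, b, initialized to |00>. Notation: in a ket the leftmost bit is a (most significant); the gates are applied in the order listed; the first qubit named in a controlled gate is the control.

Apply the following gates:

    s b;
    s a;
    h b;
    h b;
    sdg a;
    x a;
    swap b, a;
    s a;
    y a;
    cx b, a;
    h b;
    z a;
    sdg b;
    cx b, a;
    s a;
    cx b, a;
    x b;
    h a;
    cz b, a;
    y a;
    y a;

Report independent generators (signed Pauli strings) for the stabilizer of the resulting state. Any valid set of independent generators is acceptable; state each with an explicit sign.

The final state is stabilized by the group generated by +XZ, -ZX; other independent generating sets are equally valid. Key observation: the block from step 2 through step 5 cancels to the identity and can be dropped.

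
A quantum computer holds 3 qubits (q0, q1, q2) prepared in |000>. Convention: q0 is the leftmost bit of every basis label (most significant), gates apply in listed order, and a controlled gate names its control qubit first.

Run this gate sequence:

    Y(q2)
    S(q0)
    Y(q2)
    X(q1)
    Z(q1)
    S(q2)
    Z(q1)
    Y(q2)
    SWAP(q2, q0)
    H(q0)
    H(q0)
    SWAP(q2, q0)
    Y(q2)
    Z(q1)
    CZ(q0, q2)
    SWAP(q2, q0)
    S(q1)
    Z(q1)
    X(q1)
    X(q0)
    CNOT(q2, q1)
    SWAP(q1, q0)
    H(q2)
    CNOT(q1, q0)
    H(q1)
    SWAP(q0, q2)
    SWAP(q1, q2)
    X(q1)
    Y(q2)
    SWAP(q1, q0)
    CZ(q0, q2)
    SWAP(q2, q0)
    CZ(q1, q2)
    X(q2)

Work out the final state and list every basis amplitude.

After the circuit, the state carries amplitude 0 on |000>, -1/2 on |001>, 0 on |010>, -1/2 on |011>, 0 on |100>, -1/2 on |101>, 0 on |110>, -1/2 on |111>. Key observation: steps 7-14 multiply out to the identity, so the circuit reduces to the remaining gates.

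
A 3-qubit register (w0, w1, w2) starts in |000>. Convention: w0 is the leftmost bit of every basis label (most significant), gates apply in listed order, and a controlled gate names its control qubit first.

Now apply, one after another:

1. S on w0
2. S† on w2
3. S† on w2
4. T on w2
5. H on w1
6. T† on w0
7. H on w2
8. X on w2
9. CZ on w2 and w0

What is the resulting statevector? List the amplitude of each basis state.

The final amplitudes are 1/2 on |000>, 1/2 on |001>, 1/2 on |010>, 1/2 on |011>, 0 on |100>, 0 on |101>, 0 on |110>, 0 on |111>.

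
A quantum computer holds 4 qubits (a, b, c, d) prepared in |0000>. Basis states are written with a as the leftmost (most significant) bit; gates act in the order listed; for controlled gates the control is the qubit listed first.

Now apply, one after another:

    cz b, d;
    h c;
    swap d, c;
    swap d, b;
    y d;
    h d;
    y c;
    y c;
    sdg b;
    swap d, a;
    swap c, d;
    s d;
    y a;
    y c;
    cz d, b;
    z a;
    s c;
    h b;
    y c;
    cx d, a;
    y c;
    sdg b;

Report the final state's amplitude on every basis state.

After the circuit, the state carries amplitude sqrt(2)*(1 - I)/4 on |0010>, sqrt(2)*(1 - I)/4 on |0110>, sqrt(2)*(-1 + I)/4 on |1010>, sqrt(2)*(-1 + I)/4 on |1110>, and 0 on every other basis state.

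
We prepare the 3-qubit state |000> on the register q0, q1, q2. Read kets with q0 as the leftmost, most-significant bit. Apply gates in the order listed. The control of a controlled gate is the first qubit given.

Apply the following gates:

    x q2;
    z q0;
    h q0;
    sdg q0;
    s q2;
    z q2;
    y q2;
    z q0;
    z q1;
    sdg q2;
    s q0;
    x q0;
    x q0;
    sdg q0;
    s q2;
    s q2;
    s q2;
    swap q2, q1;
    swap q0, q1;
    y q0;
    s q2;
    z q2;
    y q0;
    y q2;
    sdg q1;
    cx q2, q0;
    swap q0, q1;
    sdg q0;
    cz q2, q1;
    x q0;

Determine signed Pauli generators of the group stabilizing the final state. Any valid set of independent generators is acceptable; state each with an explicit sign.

The stabilizer group can be generated by +YII, -IZI, -IIZ, among other valid generating sets. Key observation: the block from step 10 through step 15 cancels to the identity and can be dropped.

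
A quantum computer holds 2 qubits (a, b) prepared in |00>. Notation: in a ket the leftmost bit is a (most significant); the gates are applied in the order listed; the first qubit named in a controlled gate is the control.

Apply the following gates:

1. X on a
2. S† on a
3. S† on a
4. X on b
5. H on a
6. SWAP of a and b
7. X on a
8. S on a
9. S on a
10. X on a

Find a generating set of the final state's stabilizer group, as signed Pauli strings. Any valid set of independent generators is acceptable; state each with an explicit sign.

One valid set of independent stabilizer generators is -IX, -ZI (any independent generating set of the same group is equally correct).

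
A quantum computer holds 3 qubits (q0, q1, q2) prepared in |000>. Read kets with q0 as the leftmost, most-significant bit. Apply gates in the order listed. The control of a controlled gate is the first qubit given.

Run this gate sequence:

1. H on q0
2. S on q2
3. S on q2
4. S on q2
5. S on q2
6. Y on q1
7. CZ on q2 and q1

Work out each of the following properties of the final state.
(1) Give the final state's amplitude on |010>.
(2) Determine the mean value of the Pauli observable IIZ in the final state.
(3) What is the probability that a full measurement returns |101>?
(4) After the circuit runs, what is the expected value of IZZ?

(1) The amplitude on |010> is sqrt(2)*I/2. Key observation: the block from step 2 through step 5 cancels to the identity and can be dropped.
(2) The observable IIZ averages to 1.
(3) Outcome |101> occurs with probability 0.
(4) In the final state, IZZ has expectation -1.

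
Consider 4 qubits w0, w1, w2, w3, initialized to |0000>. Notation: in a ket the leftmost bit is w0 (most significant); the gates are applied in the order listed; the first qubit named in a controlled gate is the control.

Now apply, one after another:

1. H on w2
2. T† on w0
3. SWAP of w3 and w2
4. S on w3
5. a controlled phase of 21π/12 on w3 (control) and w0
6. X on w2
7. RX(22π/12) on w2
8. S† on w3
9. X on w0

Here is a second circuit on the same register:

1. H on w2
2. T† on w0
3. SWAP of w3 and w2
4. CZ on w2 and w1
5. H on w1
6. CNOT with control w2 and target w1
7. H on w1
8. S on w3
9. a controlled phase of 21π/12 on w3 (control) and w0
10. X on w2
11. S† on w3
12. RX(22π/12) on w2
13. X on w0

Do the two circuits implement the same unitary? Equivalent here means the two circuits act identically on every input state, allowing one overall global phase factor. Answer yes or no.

Yes — the two circuits implement the same unitary up to a global phase.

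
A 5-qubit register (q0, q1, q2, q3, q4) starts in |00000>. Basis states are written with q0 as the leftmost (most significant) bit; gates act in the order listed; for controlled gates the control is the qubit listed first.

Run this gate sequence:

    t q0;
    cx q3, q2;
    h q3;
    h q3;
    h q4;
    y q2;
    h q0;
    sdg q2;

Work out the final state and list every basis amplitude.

The final amplitudes are 1/2 on |00100>, 1/2 on |00101>, 1/2 on |10100>, 1/2 on |10101>, and 0 on every other basis state.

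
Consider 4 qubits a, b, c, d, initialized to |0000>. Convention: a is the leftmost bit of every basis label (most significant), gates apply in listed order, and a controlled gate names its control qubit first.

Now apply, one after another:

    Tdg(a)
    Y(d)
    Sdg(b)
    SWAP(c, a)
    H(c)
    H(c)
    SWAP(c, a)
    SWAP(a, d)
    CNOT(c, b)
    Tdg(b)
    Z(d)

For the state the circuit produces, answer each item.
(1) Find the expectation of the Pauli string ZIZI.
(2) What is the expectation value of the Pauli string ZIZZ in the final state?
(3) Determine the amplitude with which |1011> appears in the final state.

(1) The expectation value of ZIZI is -1. Key observation: steps 4-7 multiply out to the identity, so the circuit reduces to the remaining gates.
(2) The expectation value of ZIZZ is -1.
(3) The amplitude on |1011> is 0.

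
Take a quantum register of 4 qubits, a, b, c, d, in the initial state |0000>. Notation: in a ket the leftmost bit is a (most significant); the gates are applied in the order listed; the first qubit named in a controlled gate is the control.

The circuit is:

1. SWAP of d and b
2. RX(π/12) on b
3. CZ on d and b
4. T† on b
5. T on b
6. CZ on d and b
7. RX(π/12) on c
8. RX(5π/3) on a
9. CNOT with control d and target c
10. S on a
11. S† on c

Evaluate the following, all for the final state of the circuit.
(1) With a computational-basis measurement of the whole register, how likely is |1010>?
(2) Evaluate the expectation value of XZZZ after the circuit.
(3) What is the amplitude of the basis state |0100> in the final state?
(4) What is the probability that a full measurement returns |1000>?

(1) The probability of measuring |1010> is 1/32 - sqrt(3)/64. Key observation: gates 3-6 undo each other exactly, leaving only the rest of the circuit to track.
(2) The observable XZZZ averages to -sqrt(3)/4 - 3/8.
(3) The final state's coefficient on |0100> equals I*(-sqrt(6) + 3*sqrt(2))/16.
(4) The probability of measuring |1000> is sqrt(3)/64 + sqrt(2)/32 + sqrt(6)/32 + 3/32.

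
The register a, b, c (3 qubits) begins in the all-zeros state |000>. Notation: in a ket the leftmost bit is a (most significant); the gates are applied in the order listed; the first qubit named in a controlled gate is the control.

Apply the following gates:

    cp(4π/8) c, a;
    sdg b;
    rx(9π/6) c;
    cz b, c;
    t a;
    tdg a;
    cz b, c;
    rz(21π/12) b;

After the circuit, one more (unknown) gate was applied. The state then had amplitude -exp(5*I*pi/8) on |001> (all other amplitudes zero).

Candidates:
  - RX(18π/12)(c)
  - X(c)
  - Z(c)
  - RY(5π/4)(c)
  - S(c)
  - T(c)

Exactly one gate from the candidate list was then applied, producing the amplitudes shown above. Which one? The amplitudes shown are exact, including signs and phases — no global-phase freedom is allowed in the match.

It was RX(18π/12)(c) that produced the state shown. Key observation: gates 4-7 undo each other exactly, leaving only the rest of the circuit to track.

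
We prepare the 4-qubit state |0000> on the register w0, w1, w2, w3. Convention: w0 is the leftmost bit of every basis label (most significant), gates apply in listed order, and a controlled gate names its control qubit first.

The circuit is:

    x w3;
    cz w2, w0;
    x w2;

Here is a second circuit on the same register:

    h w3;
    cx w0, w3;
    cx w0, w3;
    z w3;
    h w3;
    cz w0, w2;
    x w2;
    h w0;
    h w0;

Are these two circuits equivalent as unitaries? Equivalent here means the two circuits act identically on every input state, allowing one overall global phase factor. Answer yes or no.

Yes — the two circuits implement the same unitary up to a global phase.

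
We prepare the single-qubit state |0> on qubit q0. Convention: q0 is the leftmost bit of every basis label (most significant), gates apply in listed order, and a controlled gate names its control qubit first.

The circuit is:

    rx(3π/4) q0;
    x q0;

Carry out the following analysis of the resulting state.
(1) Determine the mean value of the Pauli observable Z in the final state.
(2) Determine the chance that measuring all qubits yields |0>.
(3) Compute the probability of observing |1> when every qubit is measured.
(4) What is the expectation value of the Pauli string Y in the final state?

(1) The expectation value of Z is sqrt(2)/2.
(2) Outcome |0> occurs with probability sqrt(2)/4 + 1/2.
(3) A full measurement returns |1> with probability 1/2 - sqrt(2)/4.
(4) In the final state, Y has expectation sqrt(2)/2.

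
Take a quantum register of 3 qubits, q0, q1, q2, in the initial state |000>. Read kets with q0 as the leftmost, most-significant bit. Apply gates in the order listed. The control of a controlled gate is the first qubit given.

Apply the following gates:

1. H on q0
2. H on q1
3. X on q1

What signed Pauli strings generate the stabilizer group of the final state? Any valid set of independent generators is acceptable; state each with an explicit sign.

The final state is stabilized by the group generated by +XII, +IXI, +IIZ; other independent generating sets are equally valid.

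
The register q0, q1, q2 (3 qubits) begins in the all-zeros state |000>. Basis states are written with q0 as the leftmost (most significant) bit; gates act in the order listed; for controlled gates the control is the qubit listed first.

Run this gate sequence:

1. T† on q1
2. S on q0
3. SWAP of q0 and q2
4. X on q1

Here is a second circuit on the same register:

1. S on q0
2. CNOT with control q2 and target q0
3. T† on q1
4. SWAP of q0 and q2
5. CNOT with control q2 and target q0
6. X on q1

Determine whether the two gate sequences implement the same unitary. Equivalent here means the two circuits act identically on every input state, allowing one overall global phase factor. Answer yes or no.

No: there is an input state on which the two circuits produce genuinely different outputs (not merely differing by a phase).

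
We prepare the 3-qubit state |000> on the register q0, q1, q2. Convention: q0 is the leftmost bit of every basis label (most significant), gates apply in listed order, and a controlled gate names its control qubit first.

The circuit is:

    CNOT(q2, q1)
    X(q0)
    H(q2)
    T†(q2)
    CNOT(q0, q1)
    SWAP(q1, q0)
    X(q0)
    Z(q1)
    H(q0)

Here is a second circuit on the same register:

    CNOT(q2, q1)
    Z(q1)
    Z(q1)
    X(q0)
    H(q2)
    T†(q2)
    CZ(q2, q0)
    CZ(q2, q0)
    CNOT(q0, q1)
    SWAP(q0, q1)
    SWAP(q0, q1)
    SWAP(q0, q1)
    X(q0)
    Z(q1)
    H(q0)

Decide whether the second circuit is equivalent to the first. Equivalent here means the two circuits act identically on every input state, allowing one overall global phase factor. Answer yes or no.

Yes, they are equivalent — the unitaries differ by at most a global phase.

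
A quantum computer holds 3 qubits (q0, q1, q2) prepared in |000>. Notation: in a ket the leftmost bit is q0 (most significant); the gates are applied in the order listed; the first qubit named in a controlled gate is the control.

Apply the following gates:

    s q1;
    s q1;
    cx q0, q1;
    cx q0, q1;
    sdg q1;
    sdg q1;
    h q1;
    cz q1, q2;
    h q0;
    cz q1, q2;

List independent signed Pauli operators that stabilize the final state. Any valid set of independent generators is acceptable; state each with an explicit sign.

The stabilizer group can be generated by +XII, +IXI, +IIZ, among other valid generating sets. Key observation: steps 1-6 multiply out to the identity, so the circuit reduces to the remaining gates.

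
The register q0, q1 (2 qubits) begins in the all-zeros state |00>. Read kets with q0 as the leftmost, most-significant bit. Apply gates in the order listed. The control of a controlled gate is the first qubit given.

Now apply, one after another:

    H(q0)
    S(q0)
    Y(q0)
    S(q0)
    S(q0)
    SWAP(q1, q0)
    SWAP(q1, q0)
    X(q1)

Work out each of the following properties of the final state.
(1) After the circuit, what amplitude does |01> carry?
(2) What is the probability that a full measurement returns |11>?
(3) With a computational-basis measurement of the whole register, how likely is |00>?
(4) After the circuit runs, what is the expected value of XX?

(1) The final state's coefficient on |01> equals sqrt(2)/2. Key observation: the block from step 6 through step 7 cancels to the identity and can be dropped.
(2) Outcome |11> occurs with probability 1/2.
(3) Outcome |00> occurs with probability 0.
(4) In the final state, XX has expectation 0.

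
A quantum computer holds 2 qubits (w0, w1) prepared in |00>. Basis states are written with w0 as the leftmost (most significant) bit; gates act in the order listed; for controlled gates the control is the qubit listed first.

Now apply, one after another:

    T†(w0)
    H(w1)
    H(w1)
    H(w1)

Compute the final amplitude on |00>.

The final state's coefficient on |00> equals sqrt(2)/2. Key observation: gates 2-3 undo each other exactly, leaving only the rest of the circuit to track.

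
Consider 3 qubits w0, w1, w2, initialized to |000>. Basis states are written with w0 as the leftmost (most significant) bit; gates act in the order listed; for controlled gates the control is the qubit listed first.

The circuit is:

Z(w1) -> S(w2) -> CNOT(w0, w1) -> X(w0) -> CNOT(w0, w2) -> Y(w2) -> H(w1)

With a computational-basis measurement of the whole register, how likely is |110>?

A full measurement returns |110> with probability 1/2.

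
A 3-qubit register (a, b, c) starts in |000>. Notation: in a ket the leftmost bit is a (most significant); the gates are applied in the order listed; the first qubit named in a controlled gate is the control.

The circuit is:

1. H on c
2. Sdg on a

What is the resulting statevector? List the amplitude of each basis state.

The final amplitudes are sqrt(2)/2 on |000>, sqrt(2)/2 on |001>, and 0 on every other basis state.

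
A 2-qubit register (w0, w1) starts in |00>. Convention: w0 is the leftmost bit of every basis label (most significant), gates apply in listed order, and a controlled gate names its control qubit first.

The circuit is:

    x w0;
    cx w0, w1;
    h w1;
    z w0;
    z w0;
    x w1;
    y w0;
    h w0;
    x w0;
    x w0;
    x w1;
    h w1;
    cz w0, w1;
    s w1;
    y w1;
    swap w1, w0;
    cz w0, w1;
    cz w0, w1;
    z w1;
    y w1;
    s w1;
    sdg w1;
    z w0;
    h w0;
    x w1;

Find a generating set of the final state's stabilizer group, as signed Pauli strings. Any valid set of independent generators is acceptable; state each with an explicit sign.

One valid set of independent stabilizer generators is +XI, -IX (any independent generating set of the same group is equally correct).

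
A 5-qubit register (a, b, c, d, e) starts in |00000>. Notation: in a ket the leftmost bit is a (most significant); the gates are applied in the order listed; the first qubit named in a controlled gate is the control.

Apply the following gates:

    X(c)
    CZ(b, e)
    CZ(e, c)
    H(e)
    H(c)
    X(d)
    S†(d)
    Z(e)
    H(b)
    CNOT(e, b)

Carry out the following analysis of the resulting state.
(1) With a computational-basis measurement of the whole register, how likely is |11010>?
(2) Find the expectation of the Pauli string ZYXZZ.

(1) Outcome |11010> occurs with probability 0.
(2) The expectation value of ZYXZZ is 0.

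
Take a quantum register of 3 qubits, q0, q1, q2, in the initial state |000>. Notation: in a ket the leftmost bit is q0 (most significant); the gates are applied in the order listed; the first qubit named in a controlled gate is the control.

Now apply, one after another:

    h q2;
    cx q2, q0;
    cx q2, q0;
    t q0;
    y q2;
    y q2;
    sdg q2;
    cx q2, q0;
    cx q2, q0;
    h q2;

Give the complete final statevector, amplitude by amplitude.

After the circuit, the state carries amplitude 1/2 - I/2 on |000>, 1/2 + I/2 on |001>, and 0 on every other basis state.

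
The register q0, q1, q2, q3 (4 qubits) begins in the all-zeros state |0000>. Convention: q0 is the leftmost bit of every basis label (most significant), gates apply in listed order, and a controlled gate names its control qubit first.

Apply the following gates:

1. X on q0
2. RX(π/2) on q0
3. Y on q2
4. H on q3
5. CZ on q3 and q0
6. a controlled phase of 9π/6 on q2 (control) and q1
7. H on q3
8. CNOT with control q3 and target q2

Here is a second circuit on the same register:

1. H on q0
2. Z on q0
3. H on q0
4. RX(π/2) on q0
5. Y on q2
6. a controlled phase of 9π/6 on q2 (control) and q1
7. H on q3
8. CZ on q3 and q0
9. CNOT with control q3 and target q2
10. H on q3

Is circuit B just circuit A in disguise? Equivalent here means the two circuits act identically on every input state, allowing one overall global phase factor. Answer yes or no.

No — the two circuits implement different unitaries, even allowing a global phase.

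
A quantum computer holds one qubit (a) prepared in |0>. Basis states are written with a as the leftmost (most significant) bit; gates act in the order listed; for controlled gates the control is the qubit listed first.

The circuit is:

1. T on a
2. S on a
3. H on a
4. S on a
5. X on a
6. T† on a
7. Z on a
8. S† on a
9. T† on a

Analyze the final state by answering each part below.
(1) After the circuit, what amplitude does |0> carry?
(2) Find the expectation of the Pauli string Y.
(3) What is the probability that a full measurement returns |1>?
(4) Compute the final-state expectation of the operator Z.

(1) The amplitude on |0> is sqrt(2)*I/2.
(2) The expectation value of Y is -1.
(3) A full measurement returns |1> with probability 1/2.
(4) The expectation value of Z is 0.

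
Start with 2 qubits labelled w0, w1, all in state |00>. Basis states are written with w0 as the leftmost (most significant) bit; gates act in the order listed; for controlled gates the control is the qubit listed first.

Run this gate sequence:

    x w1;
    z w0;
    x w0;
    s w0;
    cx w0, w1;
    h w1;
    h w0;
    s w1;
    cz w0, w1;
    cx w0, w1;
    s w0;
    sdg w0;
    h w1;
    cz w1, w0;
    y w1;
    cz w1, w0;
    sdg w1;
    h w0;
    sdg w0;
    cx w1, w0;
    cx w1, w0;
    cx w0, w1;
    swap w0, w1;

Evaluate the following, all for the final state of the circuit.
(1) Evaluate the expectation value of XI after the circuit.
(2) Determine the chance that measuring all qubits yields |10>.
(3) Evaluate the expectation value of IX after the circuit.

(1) The observable XI averages to -1. Key observation: the block from step 11 through step 12 cancels to the identity and can be dropped.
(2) The probability of measuring |10> is 1/4.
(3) The observable IX averages to -1.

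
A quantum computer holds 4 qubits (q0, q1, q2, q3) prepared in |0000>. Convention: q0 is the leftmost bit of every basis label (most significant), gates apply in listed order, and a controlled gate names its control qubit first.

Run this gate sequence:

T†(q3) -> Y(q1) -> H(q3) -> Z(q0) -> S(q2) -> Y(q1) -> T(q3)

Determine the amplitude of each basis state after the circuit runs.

After the circuit, the state carries amplitude sqrt(2)/2 on |0000>, sqrt(2)*exp(I*pi/4)/2 on |0001>, and 0 on every other basis state.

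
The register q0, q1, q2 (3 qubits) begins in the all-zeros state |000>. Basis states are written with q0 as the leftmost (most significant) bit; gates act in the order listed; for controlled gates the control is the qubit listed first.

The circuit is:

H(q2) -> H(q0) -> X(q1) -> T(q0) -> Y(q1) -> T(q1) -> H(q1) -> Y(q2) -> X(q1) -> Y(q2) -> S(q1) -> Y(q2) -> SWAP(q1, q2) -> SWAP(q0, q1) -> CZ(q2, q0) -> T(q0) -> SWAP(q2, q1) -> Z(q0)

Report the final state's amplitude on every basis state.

After the circuit, the state carries amplitude -sqrt(2)/4 on |000>, -sqrt(2)*exp(I*pi/4)/4 on |001>, -sqrt(2)*I/4 on |010>, -sqrt(2)*exp(3*I*pi/4)/4 on |011>, -sqrt(2)*exp(I*pi/4)/4 on |100>, -sqrt(2)*I/4 on |101>, sqrt(2)*exp(3*I*pi/4)/4 on |110>, -sqrt(2)/4 on |111>.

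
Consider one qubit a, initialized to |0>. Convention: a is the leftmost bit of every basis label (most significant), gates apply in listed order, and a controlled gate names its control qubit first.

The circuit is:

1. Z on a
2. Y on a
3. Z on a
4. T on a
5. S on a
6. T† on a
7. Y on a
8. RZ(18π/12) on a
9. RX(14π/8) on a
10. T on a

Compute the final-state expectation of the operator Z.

The observable Z averages to sqrt(2)/2.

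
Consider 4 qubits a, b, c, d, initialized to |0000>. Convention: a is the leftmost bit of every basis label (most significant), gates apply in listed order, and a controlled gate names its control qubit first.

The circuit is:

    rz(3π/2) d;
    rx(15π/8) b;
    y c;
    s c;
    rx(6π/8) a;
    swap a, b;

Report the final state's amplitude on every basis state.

The final amplitudes are -sqrt(2 - sqrt(2))*exp(I*pi/4)*cos(pi/16)/2 on |0010>, sqrt(sqrt(2) + 2)*exp(3*I*pi/4)*cos(pi/16)/2 on |0110>, -sqrt(2 - sqrt(2))*exp(3*I*pi/4)*sin(pi/16)/2 on |1010>, -sqrt(sqrt(2) + 2)*exp(I*pi/4)*sin(pi/16)/2 on |1110>, and 0 on every other basis state.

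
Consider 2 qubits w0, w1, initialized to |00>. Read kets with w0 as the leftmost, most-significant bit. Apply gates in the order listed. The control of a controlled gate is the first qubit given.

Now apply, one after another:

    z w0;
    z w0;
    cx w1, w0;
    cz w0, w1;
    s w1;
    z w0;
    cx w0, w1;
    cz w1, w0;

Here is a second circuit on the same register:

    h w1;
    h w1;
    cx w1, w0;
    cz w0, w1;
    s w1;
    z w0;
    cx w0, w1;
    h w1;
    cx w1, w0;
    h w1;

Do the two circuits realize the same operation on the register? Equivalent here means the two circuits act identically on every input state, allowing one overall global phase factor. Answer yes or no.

No, they are not equivalent — no single phase factor reconciles the two unitaries.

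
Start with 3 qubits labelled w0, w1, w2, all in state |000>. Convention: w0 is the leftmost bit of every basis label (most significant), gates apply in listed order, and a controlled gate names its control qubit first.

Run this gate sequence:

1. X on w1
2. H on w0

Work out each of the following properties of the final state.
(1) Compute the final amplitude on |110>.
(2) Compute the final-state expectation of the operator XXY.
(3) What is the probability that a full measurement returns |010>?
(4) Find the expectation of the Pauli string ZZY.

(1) |110> carries amplitude sqrt(2)/2 in the final state.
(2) The observable XXY averages to 0.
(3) The probability of measuring |010> is 1/2.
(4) In the final state, ZZY has expectation 0.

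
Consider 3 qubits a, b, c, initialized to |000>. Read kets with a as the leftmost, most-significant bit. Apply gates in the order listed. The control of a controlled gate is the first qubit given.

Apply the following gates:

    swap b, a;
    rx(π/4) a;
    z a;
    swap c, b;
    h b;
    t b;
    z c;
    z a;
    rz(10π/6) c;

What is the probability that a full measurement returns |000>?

A full measurement returns |000> with probability sqrt(2)/8 + 1/4.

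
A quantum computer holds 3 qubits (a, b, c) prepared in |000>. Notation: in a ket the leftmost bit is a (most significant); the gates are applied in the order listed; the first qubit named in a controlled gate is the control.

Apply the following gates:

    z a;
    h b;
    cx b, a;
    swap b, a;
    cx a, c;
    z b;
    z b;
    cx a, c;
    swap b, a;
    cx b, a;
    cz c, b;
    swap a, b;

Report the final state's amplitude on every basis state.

The final amplitudes are sqrt(2)/2 on |000>, sqrt(2)/2 on |100>, and 0 on every other basis state. Key observation: the block from step 3 through step 10 cancels to the identity and can be dropped.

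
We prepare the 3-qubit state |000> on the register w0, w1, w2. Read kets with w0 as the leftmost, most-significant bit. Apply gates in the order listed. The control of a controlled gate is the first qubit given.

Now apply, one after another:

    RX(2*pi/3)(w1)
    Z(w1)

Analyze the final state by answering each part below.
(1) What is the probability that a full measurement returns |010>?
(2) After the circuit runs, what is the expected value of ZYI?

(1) Outcome |010> occurs with probability 3/4.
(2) In the final state, ZYI has expectation sqrt(3)/2.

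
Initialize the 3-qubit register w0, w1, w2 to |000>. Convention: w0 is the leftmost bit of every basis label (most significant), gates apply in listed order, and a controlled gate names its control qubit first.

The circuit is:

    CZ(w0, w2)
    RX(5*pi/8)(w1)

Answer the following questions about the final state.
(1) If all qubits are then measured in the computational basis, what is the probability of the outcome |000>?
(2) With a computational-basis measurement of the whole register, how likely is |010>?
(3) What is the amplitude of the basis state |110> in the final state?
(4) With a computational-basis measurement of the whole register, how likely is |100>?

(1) A full measurement returns |000> with probability cos(5*pi/16)**2.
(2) A full measurement returns |010> with probability sin(5*pi/16)**2.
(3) |110> carries amplitude 0 in the final state.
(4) The probability of measuring |100> is 0.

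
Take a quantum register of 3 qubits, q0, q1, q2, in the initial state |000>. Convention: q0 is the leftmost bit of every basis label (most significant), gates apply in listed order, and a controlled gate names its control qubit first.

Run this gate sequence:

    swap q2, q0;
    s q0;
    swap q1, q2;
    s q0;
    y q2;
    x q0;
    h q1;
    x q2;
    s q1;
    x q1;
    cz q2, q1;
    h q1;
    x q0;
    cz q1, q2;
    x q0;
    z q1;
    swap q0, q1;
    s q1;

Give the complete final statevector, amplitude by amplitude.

The resulting statevector has amplitude -1/2 - I/2 on |010>, -1/2 + I/2 on |110>, and 0 on every other basis state.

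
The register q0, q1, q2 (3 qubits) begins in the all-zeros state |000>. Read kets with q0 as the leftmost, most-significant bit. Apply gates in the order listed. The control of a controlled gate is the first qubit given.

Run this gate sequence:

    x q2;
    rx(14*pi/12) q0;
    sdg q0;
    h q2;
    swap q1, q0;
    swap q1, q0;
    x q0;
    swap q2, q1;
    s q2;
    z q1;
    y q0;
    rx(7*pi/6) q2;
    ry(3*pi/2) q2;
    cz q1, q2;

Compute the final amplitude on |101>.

The final state's coefficient on |101> equals sqrt(3)/8 + 1/4 + I/8. Key observation: gates 5-6 undo each other exactly, leaving only the rest of the circuit to track.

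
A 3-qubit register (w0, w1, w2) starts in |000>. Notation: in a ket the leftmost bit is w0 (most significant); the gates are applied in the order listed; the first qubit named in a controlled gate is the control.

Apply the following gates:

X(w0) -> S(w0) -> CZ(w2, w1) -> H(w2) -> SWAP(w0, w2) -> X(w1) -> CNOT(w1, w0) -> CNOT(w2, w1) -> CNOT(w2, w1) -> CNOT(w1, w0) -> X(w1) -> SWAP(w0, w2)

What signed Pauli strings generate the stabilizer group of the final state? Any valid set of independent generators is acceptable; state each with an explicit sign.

The final state is stabilized by the group generated by +IIX, -ZII, +IZI; other independent generating sets are equally valid. Key observation: gates 5-12 undo each other exactly, leaving only the rest of the circuit to track.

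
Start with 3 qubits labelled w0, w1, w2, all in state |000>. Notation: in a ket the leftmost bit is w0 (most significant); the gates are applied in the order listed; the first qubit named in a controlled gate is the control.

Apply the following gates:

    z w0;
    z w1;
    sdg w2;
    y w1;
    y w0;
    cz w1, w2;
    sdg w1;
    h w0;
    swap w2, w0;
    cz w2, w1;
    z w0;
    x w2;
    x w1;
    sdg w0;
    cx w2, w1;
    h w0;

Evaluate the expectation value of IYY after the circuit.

In the final state, IYY has expectation -1.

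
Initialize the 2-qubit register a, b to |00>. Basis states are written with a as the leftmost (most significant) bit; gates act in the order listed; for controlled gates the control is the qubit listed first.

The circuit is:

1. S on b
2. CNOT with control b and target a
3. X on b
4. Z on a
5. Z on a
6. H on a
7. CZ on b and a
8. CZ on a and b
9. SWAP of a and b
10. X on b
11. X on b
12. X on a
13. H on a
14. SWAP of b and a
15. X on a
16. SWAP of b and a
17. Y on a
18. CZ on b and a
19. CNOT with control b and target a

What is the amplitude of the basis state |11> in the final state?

The final state's coefficient on |11> equals -I/2. Key observation: steps 10-11 multiply out to the identity, so the circuit reduces to the remaining gates.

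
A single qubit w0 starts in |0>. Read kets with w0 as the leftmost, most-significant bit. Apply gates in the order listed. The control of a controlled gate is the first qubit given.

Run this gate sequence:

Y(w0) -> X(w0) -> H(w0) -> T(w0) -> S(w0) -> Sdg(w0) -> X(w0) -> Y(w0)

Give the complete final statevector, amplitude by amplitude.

The resulting statevector has amplitude sqrt(2)/2 on |0>, -sqrt(2)*exp(I*pi/4)/2 on |1>.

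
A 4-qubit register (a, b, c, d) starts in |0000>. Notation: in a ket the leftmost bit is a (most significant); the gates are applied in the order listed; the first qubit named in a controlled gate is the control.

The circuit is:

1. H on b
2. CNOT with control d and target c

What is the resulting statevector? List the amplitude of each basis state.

After the circuit, the state carries amplitude sqrt(2)/2 on |0000>, sqrt(2)/2 on |0100>, and 0 on every other basis state.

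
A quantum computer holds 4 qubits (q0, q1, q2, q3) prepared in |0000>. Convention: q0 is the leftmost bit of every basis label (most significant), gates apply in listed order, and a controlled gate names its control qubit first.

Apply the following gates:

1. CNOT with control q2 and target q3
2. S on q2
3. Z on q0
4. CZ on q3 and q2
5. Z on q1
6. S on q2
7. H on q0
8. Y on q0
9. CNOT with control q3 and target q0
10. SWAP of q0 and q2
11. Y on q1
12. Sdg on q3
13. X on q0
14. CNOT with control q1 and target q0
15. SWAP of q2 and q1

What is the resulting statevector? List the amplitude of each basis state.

The resulting statevector has amplitude sqrt(2)/2 on |0010>, -sqrt(2)/2 on |0110>, and 0 on every other basis state.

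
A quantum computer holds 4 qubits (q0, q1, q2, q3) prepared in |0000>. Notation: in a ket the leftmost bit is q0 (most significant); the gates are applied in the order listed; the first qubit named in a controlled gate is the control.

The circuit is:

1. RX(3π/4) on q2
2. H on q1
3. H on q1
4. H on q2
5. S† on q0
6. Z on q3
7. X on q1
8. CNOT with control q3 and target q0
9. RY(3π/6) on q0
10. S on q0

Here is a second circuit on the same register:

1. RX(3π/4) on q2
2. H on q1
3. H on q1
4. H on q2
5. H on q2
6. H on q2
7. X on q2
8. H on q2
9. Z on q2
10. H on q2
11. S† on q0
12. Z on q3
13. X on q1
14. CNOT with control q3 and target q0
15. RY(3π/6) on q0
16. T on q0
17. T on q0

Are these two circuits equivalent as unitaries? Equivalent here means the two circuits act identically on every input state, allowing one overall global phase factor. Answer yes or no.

Yes: on every input state the two circuits agree up to one overall phase factor.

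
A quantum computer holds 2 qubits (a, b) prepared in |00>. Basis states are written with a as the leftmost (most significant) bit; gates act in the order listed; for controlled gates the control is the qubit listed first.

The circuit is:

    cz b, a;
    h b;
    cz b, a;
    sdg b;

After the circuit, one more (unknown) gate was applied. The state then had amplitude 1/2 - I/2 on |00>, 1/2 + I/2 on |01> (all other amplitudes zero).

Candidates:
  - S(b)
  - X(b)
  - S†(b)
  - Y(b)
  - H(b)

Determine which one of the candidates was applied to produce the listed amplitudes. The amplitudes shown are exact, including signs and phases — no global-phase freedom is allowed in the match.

It was H(b) that produced the state shown.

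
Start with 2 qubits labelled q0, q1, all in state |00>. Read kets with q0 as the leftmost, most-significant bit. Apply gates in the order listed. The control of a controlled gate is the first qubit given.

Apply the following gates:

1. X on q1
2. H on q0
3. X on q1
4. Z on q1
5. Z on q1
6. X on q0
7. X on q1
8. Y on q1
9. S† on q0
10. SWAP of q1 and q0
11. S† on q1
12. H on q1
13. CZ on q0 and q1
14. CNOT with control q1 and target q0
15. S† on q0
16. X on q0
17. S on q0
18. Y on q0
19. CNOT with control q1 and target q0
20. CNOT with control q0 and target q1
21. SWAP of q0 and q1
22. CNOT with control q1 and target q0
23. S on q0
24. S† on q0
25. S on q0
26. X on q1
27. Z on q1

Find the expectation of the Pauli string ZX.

The observable ZX averages to 0. Key observation: steps 23-24 multiply out to the identity, so the circuit reduces to the remaining gates.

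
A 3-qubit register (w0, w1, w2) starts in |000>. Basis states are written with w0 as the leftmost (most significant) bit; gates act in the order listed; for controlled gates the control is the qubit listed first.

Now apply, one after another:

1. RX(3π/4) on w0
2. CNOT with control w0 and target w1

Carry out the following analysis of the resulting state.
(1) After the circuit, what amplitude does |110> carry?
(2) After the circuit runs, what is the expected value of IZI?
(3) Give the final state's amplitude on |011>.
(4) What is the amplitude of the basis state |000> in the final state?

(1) The final state's coefficient on |110> equals -I*sqrt(sqrt(2) + 2)/2.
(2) In the final state, IZI has expectation -sqrt(2)/2.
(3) The amplitude on |011> is 0.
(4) The final state's coefficient on |000> equals sqrt(2 - sqrt(2))/2.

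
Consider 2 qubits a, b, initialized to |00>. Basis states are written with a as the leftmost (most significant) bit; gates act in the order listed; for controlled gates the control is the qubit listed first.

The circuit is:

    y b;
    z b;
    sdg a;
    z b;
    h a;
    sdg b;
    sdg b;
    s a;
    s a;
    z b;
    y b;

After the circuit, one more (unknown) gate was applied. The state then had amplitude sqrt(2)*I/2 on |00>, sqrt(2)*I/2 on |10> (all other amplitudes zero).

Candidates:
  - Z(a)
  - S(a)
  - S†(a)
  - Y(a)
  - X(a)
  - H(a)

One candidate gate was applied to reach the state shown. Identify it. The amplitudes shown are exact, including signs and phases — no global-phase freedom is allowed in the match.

The unique candidate consistent with the amplitudes is Y(a).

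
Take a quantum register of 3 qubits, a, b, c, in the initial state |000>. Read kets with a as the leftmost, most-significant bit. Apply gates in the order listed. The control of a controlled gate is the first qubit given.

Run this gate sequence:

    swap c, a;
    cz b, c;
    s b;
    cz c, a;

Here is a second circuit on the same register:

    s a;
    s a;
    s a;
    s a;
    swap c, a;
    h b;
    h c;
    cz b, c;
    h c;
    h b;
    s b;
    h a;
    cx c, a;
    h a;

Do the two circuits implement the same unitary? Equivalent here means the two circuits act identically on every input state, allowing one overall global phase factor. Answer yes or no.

No — the two circuits implement different unitaries, even allowing a global phase.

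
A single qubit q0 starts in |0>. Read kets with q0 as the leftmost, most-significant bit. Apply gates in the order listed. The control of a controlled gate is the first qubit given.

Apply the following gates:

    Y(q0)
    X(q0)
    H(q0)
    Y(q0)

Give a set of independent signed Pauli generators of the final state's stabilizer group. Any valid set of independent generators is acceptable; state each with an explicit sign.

The stabilizer group can be generated by -X, among other valid generating sets.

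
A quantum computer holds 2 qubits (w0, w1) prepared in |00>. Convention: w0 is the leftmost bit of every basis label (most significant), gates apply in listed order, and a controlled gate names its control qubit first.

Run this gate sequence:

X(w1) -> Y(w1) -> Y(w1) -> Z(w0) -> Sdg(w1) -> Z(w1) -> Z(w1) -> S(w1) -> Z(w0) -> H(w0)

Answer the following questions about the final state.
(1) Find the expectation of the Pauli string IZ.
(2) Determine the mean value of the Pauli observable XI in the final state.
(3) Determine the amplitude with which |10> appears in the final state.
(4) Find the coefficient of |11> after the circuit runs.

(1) The observable IZ averages to -1. Key observation: steps 4-9 multiply out to the identity, so the circuit reduces to the remaining gates.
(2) In the final state, XI has expectation 1.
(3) The amplitude on |10> is 0.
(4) |11> carries amplitude sqrt(2)/2 in the final state.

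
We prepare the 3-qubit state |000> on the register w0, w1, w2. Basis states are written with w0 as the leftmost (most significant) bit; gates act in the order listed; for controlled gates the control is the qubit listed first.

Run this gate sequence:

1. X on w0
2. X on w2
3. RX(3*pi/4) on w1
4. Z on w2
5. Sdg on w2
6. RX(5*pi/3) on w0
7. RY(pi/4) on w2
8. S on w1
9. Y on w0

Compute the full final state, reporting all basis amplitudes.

The final amplitudes are -sqrt(6)/8 + sqrt(3)/4 on |000>, -sqrt(6)/8 on |001>, sqrt(6)/8 on |010>, -sqrt(3)/4 - sqrt(6)/8 on |011>, I*(-2 + sqrt(2))/8 on |100>, sqrt(2)*I/8 on |101>, -sqrt(2)*I/8 on |110>, I*(sqrt(2) + 2)/8 on |111>.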